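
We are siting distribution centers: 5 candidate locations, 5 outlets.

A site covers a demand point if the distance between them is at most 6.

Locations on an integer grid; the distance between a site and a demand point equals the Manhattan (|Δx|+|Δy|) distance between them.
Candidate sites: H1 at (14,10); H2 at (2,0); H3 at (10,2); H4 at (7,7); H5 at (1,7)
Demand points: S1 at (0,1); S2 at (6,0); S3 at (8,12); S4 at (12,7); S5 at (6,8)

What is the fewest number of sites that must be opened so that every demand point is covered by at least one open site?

2

Coverage sets (demand points within 6 of each site):
  H1: {S4}
  H2: {S1, S2}
  H3: {S2}
  H4: {S3, S4, S5}
  H5: {S5}
No single site covers all 5 demand points.
But {H2, H4} covers everything, so the minimum is 2.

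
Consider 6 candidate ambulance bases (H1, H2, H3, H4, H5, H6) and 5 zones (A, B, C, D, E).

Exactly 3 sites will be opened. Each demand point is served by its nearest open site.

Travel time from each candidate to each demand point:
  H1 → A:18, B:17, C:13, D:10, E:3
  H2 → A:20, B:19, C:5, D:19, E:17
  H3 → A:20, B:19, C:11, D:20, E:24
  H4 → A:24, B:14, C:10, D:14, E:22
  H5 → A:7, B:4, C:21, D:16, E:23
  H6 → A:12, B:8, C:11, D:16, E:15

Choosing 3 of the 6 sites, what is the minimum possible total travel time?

Open {H1, H2, H5}.
  A→H5 7, B→H5 4, C→H2 5, D→H1 10, E→H1 3  ⇒ total 29.
Compare {H1, H4, H5}: total 34.
Compare {H1, H3, H5}: total 35.
No size-3 selection does better; minimum is 29.

29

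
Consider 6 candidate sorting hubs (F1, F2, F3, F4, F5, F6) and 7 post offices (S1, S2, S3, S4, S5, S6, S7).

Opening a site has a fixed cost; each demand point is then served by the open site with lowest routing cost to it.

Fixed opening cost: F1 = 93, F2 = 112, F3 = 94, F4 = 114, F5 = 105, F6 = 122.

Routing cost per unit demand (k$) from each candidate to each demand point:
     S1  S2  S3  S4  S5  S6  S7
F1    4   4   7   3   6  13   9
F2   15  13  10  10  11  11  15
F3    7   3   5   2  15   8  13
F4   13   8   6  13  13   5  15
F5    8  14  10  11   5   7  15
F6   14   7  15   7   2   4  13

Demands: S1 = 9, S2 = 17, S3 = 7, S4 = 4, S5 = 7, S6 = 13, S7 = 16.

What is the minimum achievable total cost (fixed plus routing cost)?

590

Open {F1, F6}: assign each demand point to its cheapest open site.
  S1→F1 9×4=36, S2→F1 17×4=68, S3→F1 7×7=49, S4→F1 4×3=12, S5→F6 7×2=14, S6→F6 13×4=52, S7→F1 16×9=144
  routing cost 375, fixed 215 → total 590.
Compare {F1, F3}: routing cost 420 + fixed 187 = 607.
Compare {F1}: routing cost 520 + fixed 93 = 613.
Compare {F1, F4}: routing cost 409 + fixed 207 = 616.
All other subsets cost ≥ 607. Minimum total cost: 590.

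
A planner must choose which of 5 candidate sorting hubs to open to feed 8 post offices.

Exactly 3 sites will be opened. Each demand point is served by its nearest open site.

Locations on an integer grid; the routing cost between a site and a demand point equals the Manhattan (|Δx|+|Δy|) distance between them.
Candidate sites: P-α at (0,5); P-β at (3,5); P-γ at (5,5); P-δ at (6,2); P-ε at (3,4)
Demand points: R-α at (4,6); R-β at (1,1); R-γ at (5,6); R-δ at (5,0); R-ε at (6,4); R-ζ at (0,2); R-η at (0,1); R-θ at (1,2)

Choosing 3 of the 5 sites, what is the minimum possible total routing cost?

Open {P-α, P-γ, P-δ}.
  R-α→P-γ 2, R-β→P-α 5, R-γ→P-γ 1, R-δ→P-δ 3, R-ε→P-γ 2, R-ζ→P-α 3, R-η→P-α 4, R-θ→P-α 4  ⇒ total 24.
Compare {P-α, P-β, P-γ}: total 26.
Compare {P-α, P-β, P-δ}: total 26.
No size-3 selection does better; minimum is 24.

24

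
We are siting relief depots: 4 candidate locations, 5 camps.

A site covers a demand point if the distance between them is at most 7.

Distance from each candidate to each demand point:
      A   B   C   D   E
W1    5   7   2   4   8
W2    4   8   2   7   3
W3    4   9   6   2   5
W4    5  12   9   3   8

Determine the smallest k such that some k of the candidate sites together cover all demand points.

2

Coverage sets (demand points within 7 of each site):
  W1: {A, B, C, D}
  W2: {A, C, D, E}
  W3: {A, C, D, E}
  W4: {A, D}
No single site covers all 5 demand points.
But {W1, W2} covers everything, so the minimum is 2.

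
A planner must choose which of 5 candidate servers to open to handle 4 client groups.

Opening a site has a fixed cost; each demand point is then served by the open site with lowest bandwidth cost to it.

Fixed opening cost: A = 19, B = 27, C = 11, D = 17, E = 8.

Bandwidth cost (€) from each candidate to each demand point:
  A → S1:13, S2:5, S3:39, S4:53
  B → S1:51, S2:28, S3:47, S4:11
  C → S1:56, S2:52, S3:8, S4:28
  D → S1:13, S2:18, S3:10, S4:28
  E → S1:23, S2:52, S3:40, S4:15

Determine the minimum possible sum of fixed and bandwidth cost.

79

Open {A, C, E}: assign each demand point to its cheapest open site.
  S1→A 13, S2→A 5, S3→C 8, S4→E 15
  bandwidth cost 41, fixed 38 → total 79.
Compare {D, E}: bandwidth cost 56 + fixed 25 = 81.
Compare {A, C}: bandwidth cost 54 + fixed 30 = 84.
Compare {D}: bandwidth cost 69 + fixed 17 = 86.
All other subsets cost ≥ 81. Minimum total cost: 79.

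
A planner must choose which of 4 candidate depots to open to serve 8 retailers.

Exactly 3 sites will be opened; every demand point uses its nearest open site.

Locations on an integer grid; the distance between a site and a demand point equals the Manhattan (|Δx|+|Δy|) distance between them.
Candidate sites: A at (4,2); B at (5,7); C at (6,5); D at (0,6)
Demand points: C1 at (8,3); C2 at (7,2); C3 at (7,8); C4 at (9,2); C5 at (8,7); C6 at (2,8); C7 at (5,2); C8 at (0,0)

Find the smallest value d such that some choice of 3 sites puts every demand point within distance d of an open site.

6

Open {A, B, C}.
  Farthest demand point is C8 at distance 6 (to A); all others are ≤ 6.
With {A, B, D} the worst case is 6.
With {A, C, D} the worst case is 6.
No size-3 selection achieves below 6.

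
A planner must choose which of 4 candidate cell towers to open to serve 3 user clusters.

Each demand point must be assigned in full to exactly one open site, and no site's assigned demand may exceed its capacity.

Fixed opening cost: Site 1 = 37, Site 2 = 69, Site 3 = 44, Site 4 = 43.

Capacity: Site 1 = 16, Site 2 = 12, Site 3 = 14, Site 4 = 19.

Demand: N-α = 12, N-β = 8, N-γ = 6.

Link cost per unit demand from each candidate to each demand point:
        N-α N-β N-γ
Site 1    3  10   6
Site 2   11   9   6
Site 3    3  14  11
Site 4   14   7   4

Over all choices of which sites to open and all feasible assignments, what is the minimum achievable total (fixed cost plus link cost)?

196

Open {Site 1, Site 4}; cheapest assignment that respects the capacities:
  Site 1 (cap 16, load 12): N-α — cost 12×3 = 36
  Site 4 (cap 19, load 14): N-β, N-γ — cost 8×7 + 6×4 = 80
  Shipping 116, fixed 80 → total 196.
  Any other capacity-feasible assignment to {Site 1, Site 4} ships for at least 116.
Compare {Site 3, Site 4}: its best feasible assignment gives total 203.
Compare {Site 1, Site 3}: its best feasible assignment gives total 233.
Every other set of open sites that can feasibly serve all demand totals ≥ 203 even under its best assignment. Minimum: 196.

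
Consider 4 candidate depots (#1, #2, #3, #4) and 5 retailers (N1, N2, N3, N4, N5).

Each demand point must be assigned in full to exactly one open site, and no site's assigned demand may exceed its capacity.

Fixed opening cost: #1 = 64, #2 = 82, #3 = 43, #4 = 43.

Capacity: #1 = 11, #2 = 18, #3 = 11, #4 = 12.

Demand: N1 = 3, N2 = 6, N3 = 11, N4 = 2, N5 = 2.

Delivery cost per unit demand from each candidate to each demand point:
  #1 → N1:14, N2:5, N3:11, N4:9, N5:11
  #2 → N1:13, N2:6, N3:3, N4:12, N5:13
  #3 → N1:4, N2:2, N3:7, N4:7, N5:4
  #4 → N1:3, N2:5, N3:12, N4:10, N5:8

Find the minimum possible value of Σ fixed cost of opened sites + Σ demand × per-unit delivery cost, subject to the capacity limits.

214

Open {#2, #3}; cheapest assignment that respects the capacities:
  #2 (cap 18, load 13): N3, N4 — cost 11×3 + 2×12 = 57
  #3 (cap 11, load 11): N1, N2, N5 — cost 3×4 + 6×2 + 2×4 = 32
  Shipping 89, fixed 125 → total 214.
  Any other capacity-feasible assignment to {#2, #3} ships for at least 89.
Compare {#2, #4}: its best feasible assignment gives total 237.
Compare {#2, #3, #4}: its best feasible assignment gives total 244.
Every other set of open sites that can feasibly serve all demand totals ≥ 237 even under its best assignment. Minimum: 214.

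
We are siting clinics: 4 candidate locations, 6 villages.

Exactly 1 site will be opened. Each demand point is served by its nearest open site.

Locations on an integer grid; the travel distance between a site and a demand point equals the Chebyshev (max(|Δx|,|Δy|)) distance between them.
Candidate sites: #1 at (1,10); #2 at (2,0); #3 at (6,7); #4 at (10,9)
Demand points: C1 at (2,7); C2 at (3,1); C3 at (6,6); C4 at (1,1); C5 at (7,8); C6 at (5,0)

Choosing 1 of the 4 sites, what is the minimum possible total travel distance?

Open {#3}.
  C1→#3 4, C2→#3 6, C3→#3 1, C4→#3 6, C5→#3 1, C6→#3 7  ⇒ total 25.
Compare {#2}: total 26.
Compare {#4}: total 41.
No size-1 selection does better; minimum is 25.

25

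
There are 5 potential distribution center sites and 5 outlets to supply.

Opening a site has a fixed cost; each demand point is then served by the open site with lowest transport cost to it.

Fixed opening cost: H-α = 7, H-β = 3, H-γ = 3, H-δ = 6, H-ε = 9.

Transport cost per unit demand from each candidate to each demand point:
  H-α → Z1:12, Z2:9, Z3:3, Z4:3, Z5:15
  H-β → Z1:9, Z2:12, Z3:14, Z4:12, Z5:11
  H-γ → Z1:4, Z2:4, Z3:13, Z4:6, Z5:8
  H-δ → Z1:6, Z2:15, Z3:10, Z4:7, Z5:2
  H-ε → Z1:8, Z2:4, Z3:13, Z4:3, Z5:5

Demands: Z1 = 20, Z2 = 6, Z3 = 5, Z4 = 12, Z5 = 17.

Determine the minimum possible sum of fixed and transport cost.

205

Open {H-α, H-γ, H-δ}: assign each demand point to its cheapest open site.
  Z1→H-γ 20×4=80, Z2→H-γ 6×4=24, Z3→H-α 5×3=15, Z4→H-α 12×3=36, Z5→H-δ 17×2=34
  transport cost 189, fixed 16 → total 205.
Compare {H-α, H-β, H-γ, H-δ}: transport cost 189 + fixed 19 = 208.
Compare {H-α, H-γ, H-δ, H-ε}: transport cost 189 + fixed 25 = 214.
Compare {H-α, H-β, H-γ, H-δ, H-ε}: transport cost 189 + fixed 28 = 217.
All other subsets cost ≥ 208. Minimum total cost: 205.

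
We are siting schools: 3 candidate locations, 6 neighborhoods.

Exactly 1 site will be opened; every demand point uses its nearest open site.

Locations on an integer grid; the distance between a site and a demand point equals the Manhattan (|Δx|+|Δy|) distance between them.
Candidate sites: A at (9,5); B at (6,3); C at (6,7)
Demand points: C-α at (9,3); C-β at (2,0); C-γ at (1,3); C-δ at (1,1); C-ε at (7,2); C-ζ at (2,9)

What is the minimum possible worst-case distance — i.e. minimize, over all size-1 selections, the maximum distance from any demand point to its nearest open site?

10

Open {B}.
  Farthest demand point is C-ζ at distance 10 (to B); all others are ≤ 10.
With {C} the worst case is 11.
With {A} the worst case is 12.
No size-1 selection achieves below 10.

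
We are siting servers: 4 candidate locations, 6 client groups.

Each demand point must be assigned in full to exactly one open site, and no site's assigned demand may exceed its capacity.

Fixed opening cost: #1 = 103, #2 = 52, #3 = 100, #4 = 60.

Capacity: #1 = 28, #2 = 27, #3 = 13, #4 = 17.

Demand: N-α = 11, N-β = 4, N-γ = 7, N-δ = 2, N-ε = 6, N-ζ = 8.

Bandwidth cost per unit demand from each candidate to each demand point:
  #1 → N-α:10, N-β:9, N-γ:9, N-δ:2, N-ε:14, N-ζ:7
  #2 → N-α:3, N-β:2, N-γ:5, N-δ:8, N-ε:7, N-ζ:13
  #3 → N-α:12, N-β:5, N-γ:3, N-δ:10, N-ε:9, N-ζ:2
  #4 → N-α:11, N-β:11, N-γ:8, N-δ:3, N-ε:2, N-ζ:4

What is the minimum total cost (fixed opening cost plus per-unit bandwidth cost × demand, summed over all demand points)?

Open {#2, #4}; cheapest assignment that respects the capacities:
  #2 (cap 27, load 22): N-α, N-β, N-γ — cost 11×3 + 4×2 + 7×5 = 76
  #4 (cap 17, load 16): N-δ, N-ε, N-ζ — cost 2×3 + 6×2 + 8×4 = 50
  Shipping 126, fixed 112 → total 238.
  Any other capacity-feasible assignment to {#2, #4} ships for at least 126.
Compare {#2, #3}: its best feasible assignment gives total 314.
Compare {#2, #3, #4}: its best feasible assignment gives total 322.
Every other set of open sites that can feasibly serve all demand totals ≥ 314 even under its best assignment. Minimum: 238.

238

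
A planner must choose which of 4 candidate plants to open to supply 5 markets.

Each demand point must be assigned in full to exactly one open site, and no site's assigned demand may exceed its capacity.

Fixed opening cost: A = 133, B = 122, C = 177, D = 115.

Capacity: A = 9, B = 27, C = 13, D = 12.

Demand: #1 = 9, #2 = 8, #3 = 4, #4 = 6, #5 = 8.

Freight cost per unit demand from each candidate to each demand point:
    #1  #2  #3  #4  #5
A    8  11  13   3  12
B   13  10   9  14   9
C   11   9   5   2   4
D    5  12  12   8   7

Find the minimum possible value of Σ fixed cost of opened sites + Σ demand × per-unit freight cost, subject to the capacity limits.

554

Open {B, D}; cheapest assignment that respects the capacities:
  B (cap 27, load 26): #2, #3, #4, #5 — cost 8×10 + 4×9 + 6×14 + 8×9 = 272
  D (cap 12, load 9): #1 — cost 9×5 = 45
  Shipping 317, fixed 237 → total 554.
  Any other capacity-feasible assignment to {B, D} ships for at least 317.
Compare {A, B}: its best feasible assignment gives total 599.
Compare {B, C}: its best feasible assignment gives total 600.
Every other set of open sites that can feasibly serve all demand totals ≥ 599 even under its best assignment. Minimum: 554.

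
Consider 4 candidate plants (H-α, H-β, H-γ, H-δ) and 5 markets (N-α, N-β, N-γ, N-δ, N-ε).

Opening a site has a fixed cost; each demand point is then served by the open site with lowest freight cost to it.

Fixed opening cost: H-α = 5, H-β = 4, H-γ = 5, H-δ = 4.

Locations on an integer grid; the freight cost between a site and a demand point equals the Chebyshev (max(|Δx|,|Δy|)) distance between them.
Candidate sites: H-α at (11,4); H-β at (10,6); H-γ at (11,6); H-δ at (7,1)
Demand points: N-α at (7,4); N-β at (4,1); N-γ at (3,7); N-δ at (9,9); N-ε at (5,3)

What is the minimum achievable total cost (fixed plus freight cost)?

Open {H-β, H-δ}: assign each demand point to its cheapest open site.
  N-α→H-β 3, N-β→H-δ 3, N-γ→H-δ 6, N-δ→H-β 3, N-ε→H-δ 2
  freight cost 17, fixed 8 → total 25.
Compare {H-δ}: freight cost 22 + fixed 4 = 26.
Compare {H-γ, H-δ}: freight cost 17 + fixed 9 = 26.
Compare {H-β}: freight cost 24 + fixed 4 = 28.
All other subsets cost ≥ 26. Minimum total cost: 25.

25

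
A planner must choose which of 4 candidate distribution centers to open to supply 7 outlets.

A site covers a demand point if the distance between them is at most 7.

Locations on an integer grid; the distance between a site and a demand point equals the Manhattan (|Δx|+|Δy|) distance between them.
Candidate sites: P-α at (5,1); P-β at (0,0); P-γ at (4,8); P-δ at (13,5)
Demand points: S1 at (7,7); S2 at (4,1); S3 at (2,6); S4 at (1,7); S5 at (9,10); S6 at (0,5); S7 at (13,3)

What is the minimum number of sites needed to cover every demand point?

2

Coverage sets (demand points within 7 of each site):
  P-α: {S2}
  P-β: {S2, S6}
  P-γ: {S1, S2, S3, S4, S5, S6}
  P-δ: {S7}
No single site covers all 7 demand points.
But {P-γ, P-δ} covers everything, so the minimum is 2.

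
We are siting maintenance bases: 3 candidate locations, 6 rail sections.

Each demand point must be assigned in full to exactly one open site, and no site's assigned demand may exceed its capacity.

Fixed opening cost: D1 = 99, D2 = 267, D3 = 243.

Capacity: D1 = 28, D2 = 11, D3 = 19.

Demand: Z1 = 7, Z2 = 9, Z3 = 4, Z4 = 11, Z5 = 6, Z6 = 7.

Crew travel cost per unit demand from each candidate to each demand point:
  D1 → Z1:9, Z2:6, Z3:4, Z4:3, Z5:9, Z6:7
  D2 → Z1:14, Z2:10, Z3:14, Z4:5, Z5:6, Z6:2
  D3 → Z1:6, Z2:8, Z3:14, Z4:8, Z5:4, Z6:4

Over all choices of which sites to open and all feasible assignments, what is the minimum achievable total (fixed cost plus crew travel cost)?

600

Open {D1, D3}; cheapest assignment that respects the capacities:
  D1 (cap 28, load 27): Z2, Z4, Z6 — cost 9×6 + 11×3 + 7×7 = 136
  D3 (cap 19, load 17): Z1, Z3, Z5 — cost 7×6 + 4×14 + 6×4 = 122
  Shipping 258, fixed 342 → total 600.
  Any other capacity-feasible assignment to {D1, D3} ships for at least 258.
Compare {D1, D2, D3}: its best feasible assignment gives total 792.
Every other set of open sites that can feasibly serve all demand totals ≥ 792 even under its best assignment. Minimum: 600.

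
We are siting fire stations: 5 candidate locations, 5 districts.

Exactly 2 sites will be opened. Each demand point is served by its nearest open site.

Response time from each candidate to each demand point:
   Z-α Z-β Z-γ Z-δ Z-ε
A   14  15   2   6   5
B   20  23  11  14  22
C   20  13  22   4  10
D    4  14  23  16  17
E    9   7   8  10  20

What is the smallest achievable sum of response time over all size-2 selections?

Open {A, E}.
  Z-α→E 9, Z-β→E 7, Z-γ→A 2, Z-δ→A 6, Z-ε→A 5  ⇒ total 29.
Compare {A, D}: total 31.
Compare {A, C}: total 38.
No size-2 selection does better; minimum is 29.

29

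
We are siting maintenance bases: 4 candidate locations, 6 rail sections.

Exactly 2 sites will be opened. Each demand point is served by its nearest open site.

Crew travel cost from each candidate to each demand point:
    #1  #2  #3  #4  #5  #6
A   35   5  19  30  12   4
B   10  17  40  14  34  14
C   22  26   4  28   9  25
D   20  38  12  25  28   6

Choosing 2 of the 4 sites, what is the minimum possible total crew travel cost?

Open {A, B}.
  #1→B 10, #2→A 5, #3→A 19, #4→B 14, #5→A 12, #6→A 4  ⇒ total 64.
Compare {B, C}: total 68.
Compare {A, C}: total 72.
No size-2 selection does better; minimum is 64.

64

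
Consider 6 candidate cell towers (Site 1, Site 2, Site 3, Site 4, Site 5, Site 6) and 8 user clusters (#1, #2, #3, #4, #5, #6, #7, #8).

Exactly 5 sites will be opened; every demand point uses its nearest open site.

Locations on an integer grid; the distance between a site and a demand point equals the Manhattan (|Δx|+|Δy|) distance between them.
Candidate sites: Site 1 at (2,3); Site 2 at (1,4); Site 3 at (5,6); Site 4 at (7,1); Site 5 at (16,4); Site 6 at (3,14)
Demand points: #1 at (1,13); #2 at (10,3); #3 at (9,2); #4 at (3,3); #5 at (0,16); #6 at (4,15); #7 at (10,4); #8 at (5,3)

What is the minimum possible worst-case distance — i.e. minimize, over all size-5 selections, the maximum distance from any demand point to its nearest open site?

6

Open {Site 1, Site 2, Site 3, Site 4, Site 6}.
  Farthest demand point is #7 at distance 6 (to Site 4); all others are ≤ 6.
With {Site 1, Site 2, Site 4, Site 5, Site 6} the worst case is 6.
With {Site 1, Site 3, Site 4, Site 5, Site 6} the worst case is 6.
No size-5 selection achieves below 6.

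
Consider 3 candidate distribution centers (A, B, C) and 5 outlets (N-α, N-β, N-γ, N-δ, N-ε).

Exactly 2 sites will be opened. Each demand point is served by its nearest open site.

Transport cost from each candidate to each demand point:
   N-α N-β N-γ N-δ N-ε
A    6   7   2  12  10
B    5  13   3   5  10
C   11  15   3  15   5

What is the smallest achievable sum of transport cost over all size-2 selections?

Open {A, B}.
  N-α→B 5, N-β→A 7, N-γ→A 2, N-δ→B 5, N-ε→A 10  ⇒ total 29.
Compare {B, C}: total 31.
Compare {A, C}: total 32.

29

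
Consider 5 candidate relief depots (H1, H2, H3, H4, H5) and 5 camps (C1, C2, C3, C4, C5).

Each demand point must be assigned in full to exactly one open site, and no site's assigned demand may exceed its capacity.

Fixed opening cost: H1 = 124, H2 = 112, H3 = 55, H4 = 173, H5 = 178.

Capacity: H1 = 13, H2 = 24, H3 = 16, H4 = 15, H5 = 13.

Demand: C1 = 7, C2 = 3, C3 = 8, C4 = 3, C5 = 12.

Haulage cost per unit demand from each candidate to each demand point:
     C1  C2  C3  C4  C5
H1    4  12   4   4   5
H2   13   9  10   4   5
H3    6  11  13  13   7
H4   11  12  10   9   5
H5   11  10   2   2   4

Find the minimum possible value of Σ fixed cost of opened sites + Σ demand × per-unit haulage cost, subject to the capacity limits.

394

Open {H2, H3}; cheapest assignment that respects the capacities:
  H2 (cap 24, load 23): C3, C4, C5 — cost 8×10 + 3×4 + 12×5 = 152
  H3 (cap 16, load 10): C1, C2 — cost 7×6 + 3×11 = 75
  Shipping 227, fixed 167 → total 394.
  Any other capacity-feasible assignment to {H2, H3} ships for at least 227.
Compare {H1, H2}: its best feasible assignment gives total 443.
Compare {H1, H2, H3}: its best feasible assignment gives total 464.
Every other set of open sites that can feasibly serve all demand totals ≥ 443 even under its best assignment. Minimum: 394.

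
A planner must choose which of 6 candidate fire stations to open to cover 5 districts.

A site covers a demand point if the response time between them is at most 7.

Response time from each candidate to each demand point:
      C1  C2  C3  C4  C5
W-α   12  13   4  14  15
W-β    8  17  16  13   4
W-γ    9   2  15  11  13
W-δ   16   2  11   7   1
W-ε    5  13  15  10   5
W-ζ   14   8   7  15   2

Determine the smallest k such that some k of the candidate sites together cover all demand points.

Coverage sets (demand points within 7 of each site):
  W-α: {C3}
  W-β: {C5}
  W-γ: {C2}
  W-δ: {C2, C4, C5}
  W-ε: {C1, C5}
  W-ζ: {C3, C5}
No 2 sites suffice: every size-2 union leaves at least one demand point uncovered.
But {W-α, W-δ, W-ε} covers everything, so the minimum is 3.

3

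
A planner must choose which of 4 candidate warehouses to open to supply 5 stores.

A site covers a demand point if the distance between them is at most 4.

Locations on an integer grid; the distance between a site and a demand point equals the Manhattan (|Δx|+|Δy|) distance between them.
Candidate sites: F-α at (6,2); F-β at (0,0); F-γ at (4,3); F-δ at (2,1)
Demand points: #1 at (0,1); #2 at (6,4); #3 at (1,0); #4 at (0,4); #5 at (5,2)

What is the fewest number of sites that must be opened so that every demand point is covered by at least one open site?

2

Coverage sets (demand points within 4 of each site):
  F-α: {#2, #5}
  F-β: {#1, #3, #4}
  F-γ: {#2, #5}
  F-δ: {#1, #3, #5}
No single site covers all 5 demand points.
But {F-α, F-β} covers everything, so the minimum is 2.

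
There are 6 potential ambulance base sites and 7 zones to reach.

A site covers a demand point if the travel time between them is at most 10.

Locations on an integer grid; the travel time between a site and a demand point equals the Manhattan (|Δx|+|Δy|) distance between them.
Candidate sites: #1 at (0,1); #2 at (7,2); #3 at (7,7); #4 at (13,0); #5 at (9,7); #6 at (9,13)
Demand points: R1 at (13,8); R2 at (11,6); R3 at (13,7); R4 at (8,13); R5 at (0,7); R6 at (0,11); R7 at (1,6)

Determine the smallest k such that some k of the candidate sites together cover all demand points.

Coverage sets (demand points within 10 of each site):
  #1: {R5, R6, R7}
  #2: {R2, R7}
  #3: {R1, R2, R3, R4, R5, R7}
  #4: {R1, R2, R3}
  #5: {R1, R2, R3, R4, R5, R7}
  #6: {R1, R2, R3, R4}
No single site covers all 7 demand points.
But {#1, #3} covers everything, so the minimum is 2.

2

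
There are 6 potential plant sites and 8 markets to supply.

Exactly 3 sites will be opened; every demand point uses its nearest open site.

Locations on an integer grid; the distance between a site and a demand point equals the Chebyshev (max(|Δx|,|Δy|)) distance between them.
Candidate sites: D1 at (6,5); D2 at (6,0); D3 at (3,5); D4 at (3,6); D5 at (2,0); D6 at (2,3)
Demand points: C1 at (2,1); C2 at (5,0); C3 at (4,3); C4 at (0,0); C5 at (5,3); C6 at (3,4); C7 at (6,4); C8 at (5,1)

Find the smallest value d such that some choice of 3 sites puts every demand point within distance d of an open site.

3

Open {D1, D2, D5}.
  Farthest demand point is C6 at distance 3 (to D1); all others are ≤ 3.
With {D1, D2, D6} the worst case is 3.
With {D1, D3, D5} the worst case is 3.
No size-3 selection achieves below 3.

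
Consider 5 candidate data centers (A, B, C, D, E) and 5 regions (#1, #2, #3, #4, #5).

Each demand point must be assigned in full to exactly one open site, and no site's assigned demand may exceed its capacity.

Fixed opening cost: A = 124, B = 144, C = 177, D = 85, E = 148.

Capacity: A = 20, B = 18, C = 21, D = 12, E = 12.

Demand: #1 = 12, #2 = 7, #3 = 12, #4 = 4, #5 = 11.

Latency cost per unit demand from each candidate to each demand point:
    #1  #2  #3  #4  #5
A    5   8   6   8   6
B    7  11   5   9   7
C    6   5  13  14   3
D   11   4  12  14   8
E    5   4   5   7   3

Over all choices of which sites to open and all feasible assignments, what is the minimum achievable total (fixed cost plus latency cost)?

653

Open {A, B, D}; cheapest assignment that respects the capacities:
  A (cap 20, load 19): #1, #2 — cost 12×5 + 7×8 = 116
  B (cap 18, load 16): #3, #4 — cost 12×5 + 4×9 = 96
  D (cap 12, load 11): #5 — cost 11×8 = 88
  Shipping 300, fixed 353 → total 653.
  Any other capacity-feasible assignment to {A, B, D} ships for at least 300.
Compare {A, B, E}: its best feasible assignment gives total 661.
Compare {A, B, C}: its best feasible assignment gives total 665.
Every other set of open sites that can feasibly serve all demand totals ≥ 661 even under its best assignment. Minimum: 653.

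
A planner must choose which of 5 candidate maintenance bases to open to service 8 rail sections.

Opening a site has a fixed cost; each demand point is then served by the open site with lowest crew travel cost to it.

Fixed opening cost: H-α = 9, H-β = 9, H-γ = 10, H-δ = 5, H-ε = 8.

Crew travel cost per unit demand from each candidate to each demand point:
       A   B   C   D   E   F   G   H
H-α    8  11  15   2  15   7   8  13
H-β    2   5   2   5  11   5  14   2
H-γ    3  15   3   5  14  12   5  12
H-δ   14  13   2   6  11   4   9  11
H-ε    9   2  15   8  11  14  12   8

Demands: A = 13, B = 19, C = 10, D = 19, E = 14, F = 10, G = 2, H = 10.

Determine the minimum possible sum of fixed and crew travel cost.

Open {H-α, H-β, H-δ, H-ε}: assign each demand point to its cheapest open site.
  A→H-β 13×2=26, B→H-ε 19×2=38, C→H-β 10×2=20, D→H-α 19×2=38, E→H-β 14×11=154, F→H-δ 10×4=40, G→H-α 2×8=16, H→H-β 10×2=20
  crew travel cost 352, fixed 31 → total 383.
Compare {H-α, H-β, H-γ, H-δ, H-ε}: crew travel cost 346 + fixed 41 = 387.
Compare {H-α, H-β, H-ε}: crew travel cost 362 + fixed 26 = 388.
Compare {H-α, H-β, H-γ, H-ε}: crew travel cost 356 + fixed 36 = 392.
All other subsets cost ≥ 387. Minimum total cost: 383.

383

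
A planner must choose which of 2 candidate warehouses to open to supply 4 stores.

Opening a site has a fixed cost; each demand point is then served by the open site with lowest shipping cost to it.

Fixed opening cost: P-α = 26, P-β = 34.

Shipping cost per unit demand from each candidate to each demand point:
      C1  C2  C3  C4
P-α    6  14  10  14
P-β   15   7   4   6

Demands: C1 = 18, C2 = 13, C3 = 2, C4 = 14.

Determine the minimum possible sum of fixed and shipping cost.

351

Open {P-α, P-β}: assign each demand point to its cheapest open site.
  C1→P-α 18×6=108, C2→P-β 13×7=91, C3→P-β 2×4=8, C4→P-β 14×6=84
  shipping cost 291, fixed 60 → total 351.
Compare {P-β}: shipping cost 453 + fixed 34 = 487.
Compare {P-α}: shipping cost 506 + fixed 26 = 532.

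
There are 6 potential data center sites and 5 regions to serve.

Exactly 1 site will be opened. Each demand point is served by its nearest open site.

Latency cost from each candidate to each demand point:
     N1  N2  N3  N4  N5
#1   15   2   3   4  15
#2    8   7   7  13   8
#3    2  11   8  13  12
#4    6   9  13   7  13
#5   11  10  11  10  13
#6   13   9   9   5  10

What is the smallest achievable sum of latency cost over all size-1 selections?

Open {#1}.
  N1→#1 15, N2→#1 2, N3→#1 3, N4→#1 4, N5→#1 15  ⇒ total 39.
Compare {#2}: total 43.
Compare {#3}: total 46.
No size-1 selection does better; minimum is 39.

39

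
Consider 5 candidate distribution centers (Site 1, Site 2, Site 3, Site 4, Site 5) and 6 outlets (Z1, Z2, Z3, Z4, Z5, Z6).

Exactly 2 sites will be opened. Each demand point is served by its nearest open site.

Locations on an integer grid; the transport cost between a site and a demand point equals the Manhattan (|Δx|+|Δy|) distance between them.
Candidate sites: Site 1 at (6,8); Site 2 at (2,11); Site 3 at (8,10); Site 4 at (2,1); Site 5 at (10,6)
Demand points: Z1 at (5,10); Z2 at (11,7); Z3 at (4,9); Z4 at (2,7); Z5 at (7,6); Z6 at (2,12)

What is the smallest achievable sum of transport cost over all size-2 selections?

18

Open {Site 2, Site 5}.
  Z1→Site 2 4, Z2→Site 5 2, Z3→Site 2 4, Z4→Site 2 4, Z5→Site 5 3, Z6→Site 2 1  ⇒ total 18.
Compare {Site 1, Site 2}: total 20.
Compare {Site 2, Site 3}: total 23.
No size-2 selection does better; minimum is 18.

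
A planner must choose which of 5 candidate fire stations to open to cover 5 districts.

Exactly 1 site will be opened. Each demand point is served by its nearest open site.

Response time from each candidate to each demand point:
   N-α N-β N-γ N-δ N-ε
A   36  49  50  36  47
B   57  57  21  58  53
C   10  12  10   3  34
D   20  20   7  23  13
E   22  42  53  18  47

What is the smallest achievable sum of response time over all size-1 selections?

Open {C}.
  N-α→C 10, N-β→C 12, N-γ→C 10, N-δ→C 3, N-ε→C 34  ⇒ total 69.
Compare {D}: total 83.
Compare {E}: total 182.
No size-1 selection does better; minimum is 69.

69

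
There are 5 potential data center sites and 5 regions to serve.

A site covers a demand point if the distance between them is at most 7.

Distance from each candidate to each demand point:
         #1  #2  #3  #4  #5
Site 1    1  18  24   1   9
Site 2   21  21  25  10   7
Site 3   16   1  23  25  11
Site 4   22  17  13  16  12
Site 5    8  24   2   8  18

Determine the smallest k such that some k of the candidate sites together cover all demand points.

4

Coverage sets (demand points within 7 of each site):
  Site 1: {#1, #4}
  Site 2: {#5}
  Site 3: {#2}
  Site 4: {}
  Site 5: {#3}
No 3 sites suffice: every size-3 union leaves at least one demand point uncovered.
But {Site 1, Site 2, Site 3, Site 5} covers everything, so the minimum is 4.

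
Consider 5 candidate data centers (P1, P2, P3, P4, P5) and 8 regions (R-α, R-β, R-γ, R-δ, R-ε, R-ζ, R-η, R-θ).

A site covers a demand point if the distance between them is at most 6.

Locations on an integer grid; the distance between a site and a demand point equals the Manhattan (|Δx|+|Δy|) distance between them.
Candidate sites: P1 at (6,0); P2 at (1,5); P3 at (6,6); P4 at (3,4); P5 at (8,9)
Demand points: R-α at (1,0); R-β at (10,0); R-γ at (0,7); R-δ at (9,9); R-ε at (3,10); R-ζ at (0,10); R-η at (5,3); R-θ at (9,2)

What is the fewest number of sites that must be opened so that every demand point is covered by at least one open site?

Coverage sets (demand points within 6 of each site):
  P1: {R-α, R-β, R-η, R-θ}
  P2: {R-α, R-γ, R-ζ, R-η}
  P3: {R-δ, R-η}
  P4: {R-α, R-γ, R-ε, R-η}
  P5: {R-δ, R-ε}
No 2 sites suffice: every size-2 union leaves at least one demand point uncovered.
But {P1, P2, P5} covers everything, so the minimum is 3.

3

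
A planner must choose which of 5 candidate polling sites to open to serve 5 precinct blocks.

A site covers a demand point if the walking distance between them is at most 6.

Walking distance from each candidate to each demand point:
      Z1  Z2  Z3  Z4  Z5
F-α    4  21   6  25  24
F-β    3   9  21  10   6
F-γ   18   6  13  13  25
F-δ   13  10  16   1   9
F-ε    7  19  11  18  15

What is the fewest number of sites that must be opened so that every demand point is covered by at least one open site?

4

Coverage sets (demand points within 6 of each site):
  F-α: {Z1, Z3}
  F-β: {Z1, Z5}
  F-γ: {Z2}
  F-δ: {Z4}
  F-ε: {}
No 3 sites suffice: every size-3 union leaves at least one demand point uncovered.
But {F-α, F-β, F-γ, F-δ} covers everything, so the minimum is 4.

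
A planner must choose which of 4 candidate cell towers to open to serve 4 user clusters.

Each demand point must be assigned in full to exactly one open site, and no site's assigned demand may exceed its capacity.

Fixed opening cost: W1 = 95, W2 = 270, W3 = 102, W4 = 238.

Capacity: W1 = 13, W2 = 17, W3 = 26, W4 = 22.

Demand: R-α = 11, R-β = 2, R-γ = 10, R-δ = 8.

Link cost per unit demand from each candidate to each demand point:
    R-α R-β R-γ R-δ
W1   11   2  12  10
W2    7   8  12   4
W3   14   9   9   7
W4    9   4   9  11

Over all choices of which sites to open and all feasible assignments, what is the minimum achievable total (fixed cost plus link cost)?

468

Open {W1, W3}; cheapest assignment that respects the capacities:
  W1 (cap 13, load 13): R-α, R-β — cost 11×11 + 2×2 = 125
  W3 (cap 26, load 18): R-γ, R-δ — cost 10×9 + 8×7 = 146
  Shipping 271, fixed 197 → total 468.
  Any other capacity-feasible assignment to {W1, W3} ships for at least 271.
Compare {W3, W4}: its best feasible assignment gives total 593.
Compare {W1, W4}: its best feasible assignment gives total 606.
Every other set of open sites that can feasibly serve all demand totals ≥ 593 even under its best assignment. Minimum: 468.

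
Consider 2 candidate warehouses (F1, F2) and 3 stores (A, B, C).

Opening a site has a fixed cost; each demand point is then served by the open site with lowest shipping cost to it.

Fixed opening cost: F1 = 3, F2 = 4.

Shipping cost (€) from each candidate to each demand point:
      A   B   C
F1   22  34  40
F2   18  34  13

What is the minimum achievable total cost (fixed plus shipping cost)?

Open {F2}: assign each demand point to its cheapest open site.
  A→F2 18, B→F2 34, C→F2 13
  shipping cost 65, fixed 4 → total 69.
Compare {F1, F2}: shipping cost 65 + fixed 7 = 72.
Compare {F1}: shipping cost 96 + fixed 3 = 99.

69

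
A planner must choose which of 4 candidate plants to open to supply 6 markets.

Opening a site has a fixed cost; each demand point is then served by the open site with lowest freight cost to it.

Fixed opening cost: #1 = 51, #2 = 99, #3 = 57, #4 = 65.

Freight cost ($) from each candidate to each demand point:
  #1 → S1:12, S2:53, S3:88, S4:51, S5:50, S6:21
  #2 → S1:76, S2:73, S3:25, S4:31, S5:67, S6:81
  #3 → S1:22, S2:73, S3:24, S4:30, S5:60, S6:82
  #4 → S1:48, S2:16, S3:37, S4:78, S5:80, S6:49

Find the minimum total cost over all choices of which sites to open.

298

Open {#1, #3}: assign each demand point to its cheapest open site.
  S1→#1 12, S2→#1 53, S3→#3 24, S4→#3 30, S5→#1 50, S6→#1 21
  freight cost 190, fixed 108 → total 298.
Compare {#1, #4}: freight cost 187 + fixed 116 = 303.
Compare {#3, #4}: freight cost 201 + fixed 122 = 323.
Compare {#1}: freight cost 275 + fixed 51 = 326.
All other subsets cost ≥ 303. Minimum total cost: 298.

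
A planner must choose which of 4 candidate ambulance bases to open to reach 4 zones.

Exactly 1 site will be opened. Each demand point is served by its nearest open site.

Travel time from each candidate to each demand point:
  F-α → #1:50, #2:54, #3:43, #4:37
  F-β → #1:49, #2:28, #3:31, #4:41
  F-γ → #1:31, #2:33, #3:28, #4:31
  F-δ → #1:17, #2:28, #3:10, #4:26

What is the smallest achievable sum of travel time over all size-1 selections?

Open {F-δ}.
  #1→F-δ 17, #2→F-δ 28, #3→F-δ 10, #4→F-δ 26  ⇒ total 81.
Compare {F-γ}: total 123.
Compare {F-β}: total 149.
No size-1 selection does better; minimum is 81.

81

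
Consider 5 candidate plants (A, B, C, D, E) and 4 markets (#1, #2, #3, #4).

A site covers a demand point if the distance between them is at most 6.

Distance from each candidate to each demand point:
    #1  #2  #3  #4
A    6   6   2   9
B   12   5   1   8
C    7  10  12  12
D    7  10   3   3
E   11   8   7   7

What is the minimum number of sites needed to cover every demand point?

2

Coverage sets (demand points within 6 of each site):
  A: {#1, #2, #3}
  B: {#2, #3}
  C: {}
  D: {#3, #4}
  E: {}
No single site covers all 4 demand points.
But {A, D} covers everything, so the minimum is 2.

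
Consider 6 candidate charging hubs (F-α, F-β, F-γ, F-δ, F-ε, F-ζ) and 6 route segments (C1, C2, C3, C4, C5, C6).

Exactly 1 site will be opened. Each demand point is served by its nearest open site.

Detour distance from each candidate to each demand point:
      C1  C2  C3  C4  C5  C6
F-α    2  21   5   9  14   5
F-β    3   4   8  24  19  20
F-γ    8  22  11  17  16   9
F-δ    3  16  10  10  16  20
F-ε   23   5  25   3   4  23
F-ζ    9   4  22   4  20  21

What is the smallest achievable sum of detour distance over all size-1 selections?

Open {F-α}.
  C1→F-α 2, C2→F-α 21, C3→F-α 5, C4→F-α 9, C5→F-α 14, C6→F-α 5  ⇒ total 56.
Compare {F-δ}: total 75.
Compare {F-β}: total 78.
No size-1 selection does better; minimum is 56.

56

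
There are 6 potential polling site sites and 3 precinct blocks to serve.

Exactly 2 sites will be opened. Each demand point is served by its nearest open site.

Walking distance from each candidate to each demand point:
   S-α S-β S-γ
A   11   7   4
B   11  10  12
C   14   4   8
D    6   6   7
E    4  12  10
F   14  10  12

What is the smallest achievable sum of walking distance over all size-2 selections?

Open {A, E}.
  S-α→E 4, S-β→A 7, S-γ→A 4  ⇒ total 15.
Compare {A, D}: total 16.
Compare {C, E}: total 16.
No size-2 selection does better; minimum is 15.

15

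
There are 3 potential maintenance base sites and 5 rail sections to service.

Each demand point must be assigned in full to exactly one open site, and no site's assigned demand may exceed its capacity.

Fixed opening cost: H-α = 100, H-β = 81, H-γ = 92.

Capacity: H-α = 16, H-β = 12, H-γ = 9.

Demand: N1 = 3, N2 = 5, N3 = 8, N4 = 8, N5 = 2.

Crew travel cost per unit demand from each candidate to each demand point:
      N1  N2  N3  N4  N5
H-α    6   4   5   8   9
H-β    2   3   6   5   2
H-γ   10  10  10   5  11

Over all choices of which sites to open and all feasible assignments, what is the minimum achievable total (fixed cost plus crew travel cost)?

Open {H-α, H-β}; cheapest assignment that respects the capacities:
  H-α (cap 16, load 16): N1, N2, N3 — cost 3×6 + 5×4 + 8×5 = 78
  H-β (cap 12, load 10): N4, N5 — cost 8×5 + 2×2 = 44
  Shipping 122, fixed 181 → total 303.
  Any other capacity-feasible assignment to {H-α, H-β} ships for at least 122.
Compare {H-α, H-β, H-γ}: its best feasible assignment gives total 378.
Every other set of open sites that can feasibly serve all demand totals ≥ 378 even under its best assignment. Minimum: 303.

303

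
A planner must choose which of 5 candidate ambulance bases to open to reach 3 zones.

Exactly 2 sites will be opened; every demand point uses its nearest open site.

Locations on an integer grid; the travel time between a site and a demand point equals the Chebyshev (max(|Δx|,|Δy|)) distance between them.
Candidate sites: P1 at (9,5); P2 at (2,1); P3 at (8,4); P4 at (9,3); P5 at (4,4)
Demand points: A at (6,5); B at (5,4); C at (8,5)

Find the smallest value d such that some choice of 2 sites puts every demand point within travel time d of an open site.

Open {P1, P5}.
  Farthest demand point is A at travel time 2 (to P5); all others are ≤ 2.
With {P3, P5} the worst case is 2.
With {P4, P5} the worst case is 2.
No size-2 selection achieves below 2.

2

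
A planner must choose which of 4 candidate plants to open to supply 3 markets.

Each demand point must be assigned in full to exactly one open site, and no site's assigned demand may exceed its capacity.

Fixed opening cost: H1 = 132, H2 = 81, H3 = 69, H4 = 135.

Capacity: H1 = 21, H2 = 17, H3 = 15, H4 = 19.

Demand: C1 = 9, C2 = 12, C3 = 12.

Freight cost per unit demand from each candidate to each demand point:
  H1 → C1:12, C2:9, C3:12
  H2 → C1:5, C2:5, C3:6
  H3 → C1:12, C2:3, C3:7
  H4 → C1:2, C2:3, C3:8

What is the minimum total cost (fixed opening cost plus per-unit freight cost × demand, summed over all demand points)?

411

Open {H2, H3, H4}; cheapest assignment that respects the capacities:
  H2 (cap 17, load 12): C3 — cost 12×6 = 72
  H3 (cap 15, load 12): C2 — cost 12×3 = 36
  H4 (cap 19, load 9): C1 — cost 9×2 = 18
  Shipping 126, fixed 285 → total 411.
  Any other capacity-feasible assignment to {H2, H3, H4} ships for at least 126.
Compare {H1, H3}: its best feasible assignment gives total 489.
Compare {H1, H2, H3}: its best feasible assignment gives total 498.
Every other set of open sites that can feasibly serve all demand totals ≥ 489 even under its best assignment. Minimum: 411.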